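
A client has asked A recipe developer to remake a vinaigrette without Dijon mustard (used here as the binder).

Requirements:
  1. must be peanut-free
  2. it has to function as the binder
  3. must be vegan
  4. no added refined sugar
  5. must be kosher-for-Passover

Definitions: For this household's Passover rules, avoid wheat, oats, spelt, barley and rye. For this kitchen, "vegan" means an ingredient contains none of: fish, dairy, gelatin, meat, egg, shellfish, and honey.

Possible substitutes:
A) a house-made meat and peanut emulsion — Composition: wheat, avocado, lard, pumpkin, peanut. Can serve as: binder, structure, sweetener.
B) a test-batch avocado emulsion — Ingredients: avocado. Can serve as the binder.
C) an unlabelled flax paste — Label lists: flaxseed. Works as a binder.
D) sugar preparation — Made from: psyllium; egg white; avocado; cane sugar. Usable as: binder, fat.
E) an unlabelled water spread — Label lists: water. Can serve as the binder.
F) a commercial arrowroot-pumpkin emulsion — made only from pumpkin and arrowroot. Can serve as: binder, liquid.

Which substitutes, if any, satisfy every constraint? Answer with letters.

B, C, E, F

A: has wheat, so not kosher-for-Passover; has lard, so not vegan (and 1 more) — reject
B: nothing on the exclusion list — keep
C: all constraints satisfied — OK
D: has egg white, so not vegan; has cane sugar, so not no-added-sugar — no
E: nothing on the exclusion list — keep
F: works as a binder, vegan, no refined sugar — keep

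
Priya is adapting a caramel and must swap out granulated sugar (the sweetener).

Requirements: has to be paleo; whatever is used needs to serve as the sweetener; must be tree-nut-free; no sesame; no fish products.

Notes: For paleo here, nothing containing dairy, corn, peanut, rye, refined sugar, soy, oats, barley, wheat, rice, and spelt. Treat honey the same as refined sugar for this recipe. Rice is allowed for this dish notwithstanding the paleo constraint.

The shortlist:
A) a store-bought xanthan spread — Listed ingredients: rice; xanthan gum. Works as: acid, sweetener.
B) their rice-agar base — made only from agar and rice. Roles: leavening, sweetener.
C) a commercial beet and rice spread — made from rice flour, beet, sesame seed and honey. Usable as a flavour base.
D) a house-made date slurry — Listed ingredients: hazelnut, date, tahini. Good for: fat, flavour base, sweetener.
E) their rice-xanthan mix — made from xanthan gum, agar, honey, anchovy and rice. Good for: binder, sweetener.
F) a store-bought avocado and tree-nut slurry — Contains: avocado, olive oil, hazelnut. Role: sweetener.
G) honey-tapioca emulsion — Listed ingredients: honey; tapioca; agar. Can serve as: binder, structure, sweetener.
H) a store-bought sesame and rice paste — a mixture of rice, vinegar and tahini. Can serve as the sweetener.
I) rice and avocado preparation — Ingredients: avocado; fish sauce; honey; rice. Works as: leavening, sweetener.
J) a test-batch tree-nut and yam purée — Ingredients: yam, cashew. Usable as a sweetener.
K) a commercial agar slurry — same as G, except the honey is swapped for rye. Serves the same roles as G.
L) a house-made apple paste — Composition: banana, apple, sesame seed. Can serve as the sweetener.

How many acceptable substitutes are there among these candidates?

A: rice is permitted under the paleo carve-out; nothing else excluded — valid
B: rice is permitted under the paleo carve-out; nothing else excluded — valid
C: not usable as a sweetener; has honey, so not paleo (and 1 more) — reject
D: has tahini, so not sesame-free; has hazelnut, so not tree-nut-free — no
E: has honey, so not paleo; has anchovy, so not fish-free — out
F: has hazelnut, so not tree-nut-free — no
G: has honey, so not paleo — no
H: has tahini, so not sesame-free — no
I: has honey, so not paleo; has fish sauce, so not fish-free — out
J: has cashew, so not tree-nut-free — reject
K: has rye, so not paleo — no
L: has sesame seed, so not sesame-free — reject

2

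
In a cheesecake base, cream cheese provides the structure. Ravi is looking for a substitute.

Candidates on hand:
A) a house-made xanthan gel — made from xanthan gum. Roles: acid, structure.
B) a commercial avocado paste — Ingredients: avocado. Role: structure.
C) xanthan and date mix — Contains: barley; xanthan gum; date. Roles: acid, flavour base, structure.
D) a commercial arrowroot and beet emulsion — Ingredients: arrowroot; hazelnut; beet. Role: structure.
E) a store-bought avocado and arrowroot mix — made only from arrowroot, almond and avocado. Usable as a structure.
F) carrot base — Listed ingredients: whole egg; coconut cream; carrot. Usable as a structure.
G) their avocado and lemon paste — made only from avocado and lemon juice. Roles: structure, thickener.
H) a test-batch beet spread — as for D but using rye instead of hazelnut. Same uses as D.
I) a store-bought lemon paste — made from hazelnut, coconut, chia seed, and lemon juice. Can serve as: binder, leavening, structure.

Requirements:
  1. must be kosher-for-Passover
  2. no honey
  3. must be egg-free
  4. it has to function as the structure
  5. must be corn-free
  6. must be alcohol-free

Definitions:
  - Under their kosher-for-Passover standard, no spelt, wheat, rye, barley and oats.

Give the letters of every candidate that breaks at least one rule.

A: every rule checks out — valid
B: only avocado; none excluded — keep
C: has barley, so not kosher-for-Passover — reject
D: nothing on the exclusion list — keep
E: kosher-for-Passover, no corn — OK
F: has whole egg, so not egg-free — reject
G: works as a structure, no alcohol, kosher-for-Passover — keep
H: has rye, so not kosher-for-Passover — reject
I: every rule checks out — OK

C, F, H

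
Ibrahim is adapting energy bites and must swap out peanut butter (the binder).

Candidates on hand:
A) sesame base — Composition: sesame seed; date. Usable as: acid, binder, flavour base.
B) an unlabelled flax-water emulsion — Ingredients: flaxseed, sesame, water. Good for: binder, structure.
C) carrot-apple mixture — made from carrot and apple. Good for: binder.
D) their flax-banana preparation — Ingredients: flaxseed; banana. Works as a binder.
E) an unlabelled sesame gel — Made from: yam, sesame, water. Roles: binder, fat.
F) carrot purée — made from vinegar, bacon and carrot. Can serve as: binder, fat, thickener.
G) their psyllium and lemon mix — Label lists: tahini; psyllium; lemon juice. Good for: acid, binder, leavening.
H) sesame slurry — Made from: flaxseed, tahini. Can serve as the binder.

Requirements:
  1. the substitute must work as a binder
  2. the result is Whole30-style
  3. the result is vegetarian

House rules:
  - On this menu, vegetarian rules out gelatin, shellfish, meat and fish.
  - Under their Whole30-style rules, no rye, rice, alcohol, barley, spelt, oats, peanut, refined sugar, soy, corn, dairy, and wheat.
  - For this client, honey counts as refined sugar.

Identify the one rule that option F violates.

vegetarian

usable as a binder: satisfied
vegetarian: has bacon — fails
Whole30-style: satisfied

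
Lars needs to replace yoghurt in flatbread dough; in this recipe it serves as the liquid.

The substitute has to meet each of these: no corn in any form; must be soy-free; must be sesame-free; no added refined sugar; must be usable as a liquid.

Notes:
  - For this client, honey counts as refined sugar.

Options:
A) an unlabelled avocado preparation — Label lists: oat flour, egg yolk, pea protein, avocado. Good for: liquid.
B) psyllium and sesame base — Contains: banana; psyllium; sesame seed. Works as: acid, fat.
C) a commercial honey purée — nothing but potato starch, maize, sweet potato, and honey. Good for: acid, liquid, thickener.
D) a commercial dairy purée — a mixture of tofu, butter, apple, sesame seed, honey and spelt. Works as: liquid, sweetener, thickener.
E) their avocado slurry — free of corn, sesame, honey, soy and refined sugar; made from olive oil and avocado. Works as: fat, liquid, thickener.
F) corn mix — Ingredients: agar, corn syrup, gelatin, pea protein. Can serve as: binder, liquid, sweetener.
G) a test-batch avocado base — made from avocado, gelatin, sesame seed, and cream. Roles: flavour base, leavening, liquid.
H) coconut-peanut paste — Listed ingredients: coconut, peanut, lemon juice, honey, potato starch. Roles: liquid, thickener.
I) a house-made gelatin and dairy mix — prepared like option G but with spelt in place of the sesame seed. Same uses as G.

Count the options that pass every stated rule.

3

A: egg yolk and oat flour etc. — none of it excluded — OK
B: not usable as a liquid; has sesame seed, so not sesame-free — no
C: has honey, so not no-added-sugar; has maize, so not corn-free — no
D: has sesame seed, so not sesame-free; has honey, so not no-added-sugar (and 1 more) — reject
E: works as a liquid, no-added-sugar, no sesame — OK
F: has corn syrup, so not corn-free — reject
G: has sesame seed, so not sesame-free — no
H: has honey, so not no-added-sugar — no
I: nothing on the exclusion list — OK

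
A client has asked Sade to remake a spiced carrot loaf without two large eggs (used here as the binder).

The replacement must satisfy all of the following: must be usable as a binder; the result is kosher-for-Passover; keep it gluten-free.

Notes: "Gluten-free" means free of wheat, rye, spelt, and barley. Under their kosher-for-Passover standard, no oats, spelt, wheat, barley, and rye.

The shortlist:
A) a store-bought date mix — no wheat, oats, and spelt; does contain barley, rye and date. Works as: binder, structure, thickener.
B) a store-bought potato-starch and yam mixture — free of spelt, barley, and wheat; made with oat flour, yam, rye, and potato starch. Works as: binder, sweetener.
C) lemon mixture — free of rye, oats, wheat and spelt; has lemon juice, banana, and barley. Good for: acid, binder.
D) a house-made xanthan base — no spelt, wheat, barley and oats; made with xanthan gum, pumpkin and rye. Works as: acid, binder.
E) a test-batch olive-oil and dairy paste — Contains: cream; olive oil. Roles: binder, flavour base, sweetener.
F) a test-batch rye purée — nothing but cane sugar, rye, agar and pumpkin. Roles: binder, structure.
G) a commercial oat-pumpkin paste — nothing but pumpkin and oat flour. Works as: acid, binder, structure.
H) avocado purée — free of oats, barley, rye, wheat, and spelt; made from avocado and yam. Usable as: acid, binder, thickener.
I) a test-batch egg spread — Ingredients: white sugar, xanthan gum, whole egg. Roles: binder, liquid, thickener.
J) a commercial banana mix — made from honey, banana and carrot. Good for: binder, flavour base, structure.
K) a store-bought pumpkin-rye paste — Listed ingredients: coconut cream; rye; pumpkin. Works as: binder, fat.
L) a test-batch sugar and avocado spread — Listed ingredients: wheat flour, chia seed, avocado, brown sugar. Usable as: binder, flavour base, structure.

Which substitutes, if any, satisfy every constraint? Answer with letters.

A: has barley, so not gluten-free; has barley, so not kosher-for-Passover — reject
B: has rye, so not gluten-free; has oat flour, so not kosher-for-Passover — no
C: has barley, so not gluten-free; has barley, so not kosher-for-Passover — reject
D: has rye, so not gluten-free; has rye, so not kosher-for-Passover — out
E: only cream and olive oil; none excluded — OK
F: has rye, so not gluten-free; has rye, so not kosher-for-Passover — reject
G: has oat flour, so not kosher-for-Passover — out
H: gluten-free, kosher-for-Passover — valid
I: every rule checks out — OK
J: all constraints satisfied — keep
K: has rye, so not gluten-free; has rye, so not kosher-for-Passover — reject
L: has wheat flour, so not gluten-free; has wheat flour, so not kosher-for-Passover — no

E, H, I, J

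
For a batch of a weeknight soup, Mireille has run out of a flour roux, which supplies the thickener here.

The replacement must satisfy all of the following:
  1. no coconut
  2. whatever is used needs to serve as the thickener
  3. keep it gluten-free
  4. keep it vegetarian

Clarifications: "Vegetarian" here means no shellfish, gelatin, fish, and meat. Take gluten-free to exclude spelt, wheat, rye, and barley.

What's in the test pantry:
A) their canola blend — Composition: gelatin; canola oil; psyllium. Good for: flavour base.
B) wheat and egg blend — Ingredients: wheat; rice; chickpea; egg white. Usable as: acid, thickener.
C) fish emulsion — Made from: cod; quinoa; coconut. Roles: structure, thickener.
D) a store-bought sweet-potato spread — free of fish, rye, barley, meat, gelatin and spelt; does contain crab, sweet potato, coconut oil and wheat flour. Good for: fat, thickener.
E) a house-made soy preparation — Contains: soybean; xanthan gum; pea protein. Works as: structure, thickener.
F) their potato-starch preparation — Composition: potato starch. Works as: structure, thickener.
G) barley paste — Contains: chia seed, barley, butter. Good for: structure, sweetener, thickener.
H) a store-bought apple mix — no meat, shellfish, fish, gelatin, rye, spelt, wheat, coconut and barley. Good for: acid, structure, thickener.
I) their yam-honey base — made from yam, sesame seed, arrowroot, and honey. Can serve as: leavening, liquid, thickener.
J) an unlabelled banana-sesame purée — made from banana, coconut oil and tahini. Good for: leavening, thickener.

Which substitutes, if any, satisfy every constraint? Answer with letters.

E, F, H, I

A: not usable as a thickener; has gelatin, so not vegetarian — no
B: has wheat, so not gluten-free — no
C: has cod, so not vegetarian; has coconut, so not coconut-free — no
D: has crab, so not vegetarian; has wheat flour, so not gluten-free (and 1 more) — no
E: only soybean, xanthan gum, and pea protein; none excluded — keep
F: only potato starch; none excluded — OK
G: has barley, so not gluten-free — reject
H: vegetarian, gluten-free — valid
I: nothing on the exclusion list — OK
J: has coconut oil, so not coconut-free — out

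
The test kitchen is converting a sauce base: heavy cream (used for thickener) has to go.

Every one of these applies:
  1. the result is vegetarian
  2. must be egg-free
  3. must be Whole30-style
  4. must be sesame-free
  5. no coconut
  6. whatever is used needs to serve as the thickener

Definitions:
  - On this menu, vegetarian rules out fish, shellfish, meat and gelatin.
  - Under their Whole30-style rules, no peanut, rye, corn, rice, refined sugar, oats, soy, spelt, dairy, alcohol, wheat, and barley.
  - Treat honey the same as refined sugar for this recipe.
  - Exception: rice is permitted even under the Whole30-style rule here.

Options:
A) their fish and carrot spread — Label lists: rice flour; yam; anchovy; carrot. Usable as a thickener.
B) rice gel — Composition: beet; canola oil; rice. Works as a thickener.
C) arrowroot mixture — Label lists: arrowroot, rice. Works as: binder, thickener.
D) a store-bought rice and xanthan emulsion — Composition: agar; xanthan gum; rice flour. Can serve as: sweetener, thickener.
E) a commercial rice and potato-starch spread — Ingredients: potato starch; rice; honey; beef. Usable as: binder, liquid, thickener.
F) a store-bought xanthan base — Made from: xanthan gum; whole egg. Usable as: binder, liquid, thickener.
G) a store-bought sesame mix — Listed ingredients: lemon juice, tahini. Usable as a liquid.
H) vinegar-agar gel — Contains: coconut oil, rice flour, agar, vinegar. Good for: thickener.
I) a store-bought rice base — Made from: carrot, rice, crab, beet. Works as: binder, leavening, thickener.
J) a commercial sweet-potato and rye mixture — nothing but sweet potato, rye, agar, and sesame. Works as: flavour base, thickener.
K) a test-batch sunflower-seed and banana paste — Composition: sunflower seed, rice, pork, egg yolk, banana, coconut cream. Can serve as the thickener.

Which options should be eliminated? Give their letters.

A, E, F, G, H, I, J, K

A: has anchovy, so not vegetarian — out
B: rice is permitted under the Whole30-style carve-out; nothing else excluded — valid
C: rice is permitted under the Whole30-style carve-out; nothing else excluded — keep
D: rice is permitted under the Whole30-style carve-out; nothing else excluded — OK
E: has beef, so not vegetarian; has honey, so not Whole30-style — no
F: has whole egg, so not egg-free — no
G: not usable as a thickener; has tahini, so not sesame-free — out
H: has coconut oil, so not coconut-free — out
I: has crab, so not vegetarian — no
J: has rye, so not Whole30-style; has sesame, so not sesame-free — reject
K: has pork, so not vegetarian; has egg yolk, so not egg-free (and 1 more) — reject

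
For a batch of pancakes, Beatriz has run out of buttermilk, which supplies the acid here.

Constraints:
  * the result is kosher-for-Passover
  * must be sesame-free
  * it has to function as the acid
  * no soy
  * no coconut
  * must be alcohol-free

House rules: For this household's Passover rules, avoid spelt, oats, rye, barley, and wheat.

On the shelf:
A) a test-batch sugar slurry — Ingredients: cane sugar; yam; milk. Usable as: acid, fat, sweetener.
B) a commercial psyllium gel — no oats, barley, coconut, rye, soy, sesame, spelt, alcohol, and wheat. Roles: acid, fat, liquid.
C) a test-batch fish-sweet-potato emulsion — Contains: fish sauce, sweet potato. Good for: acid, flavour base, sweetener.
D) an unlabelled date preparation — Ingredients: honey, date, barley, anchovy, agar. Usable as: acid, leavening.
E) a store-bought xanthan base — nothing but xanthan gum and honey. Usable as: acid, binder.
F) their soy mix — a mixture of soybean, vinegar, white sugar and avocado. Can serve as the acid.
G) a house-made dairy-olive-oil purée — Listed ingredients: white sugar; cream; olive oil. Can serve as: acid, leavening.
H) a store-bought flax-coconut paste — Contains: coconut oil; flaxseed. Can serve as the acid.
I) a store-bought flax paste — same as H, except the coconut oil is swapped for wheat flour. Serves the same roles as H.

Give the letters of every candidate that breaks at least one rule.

D, F, H, I

A: no coconut, no alcohol — valid
B: no sesame, no coconut — valid
C: every rule checks out — valid
D: has barley, so not kosher-for-Passover — no
E: every rule checks out — keep
F: has soybean, so not soy-free — reject
G: every rule checks out — valid
H: has coconut oil, so not coconut-free — no
I: has wheat flour, so not kosher-for-Passover — reject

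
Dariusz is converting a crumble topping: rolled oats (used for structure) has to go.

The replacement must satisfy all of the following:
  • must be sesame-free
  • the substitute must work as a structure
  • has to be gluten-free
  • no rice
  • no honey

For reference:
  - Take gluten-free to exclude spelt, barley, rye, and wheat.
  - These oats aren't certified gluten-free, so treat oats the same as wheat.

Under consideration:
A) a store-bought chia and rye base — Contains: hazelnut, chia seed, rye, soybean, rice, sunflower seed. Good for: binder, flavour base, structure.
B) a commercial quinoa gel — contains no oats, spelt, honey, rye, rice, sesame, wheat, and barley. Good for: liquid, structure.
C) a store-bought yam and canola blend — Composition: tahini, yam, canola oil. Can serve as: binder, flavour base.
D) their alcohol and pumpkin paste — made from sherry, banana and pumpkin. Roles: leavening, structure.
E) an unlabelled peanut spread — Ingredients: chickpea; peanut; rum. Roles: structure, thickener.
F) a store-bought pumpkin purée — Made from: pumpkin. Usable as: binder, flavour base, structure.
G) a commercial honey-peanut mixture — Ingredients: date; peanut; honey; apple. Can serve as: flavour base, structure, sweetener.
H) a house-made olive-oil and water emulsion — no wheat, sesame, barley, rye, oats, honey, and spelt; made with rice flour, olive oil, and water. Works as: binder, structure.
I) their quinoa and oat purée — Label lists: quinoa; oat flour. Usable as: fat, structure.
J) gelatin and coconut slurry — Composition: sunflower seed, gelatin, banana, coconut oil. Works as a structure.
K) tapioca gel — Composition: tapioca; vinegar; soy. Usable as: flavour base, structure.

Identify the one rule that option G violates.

usable as a structure: satisfied
gluten-free: satisfied
sesame-free: satisfied
honey-free: has honey — fails
rice-free: satisfied

honey-free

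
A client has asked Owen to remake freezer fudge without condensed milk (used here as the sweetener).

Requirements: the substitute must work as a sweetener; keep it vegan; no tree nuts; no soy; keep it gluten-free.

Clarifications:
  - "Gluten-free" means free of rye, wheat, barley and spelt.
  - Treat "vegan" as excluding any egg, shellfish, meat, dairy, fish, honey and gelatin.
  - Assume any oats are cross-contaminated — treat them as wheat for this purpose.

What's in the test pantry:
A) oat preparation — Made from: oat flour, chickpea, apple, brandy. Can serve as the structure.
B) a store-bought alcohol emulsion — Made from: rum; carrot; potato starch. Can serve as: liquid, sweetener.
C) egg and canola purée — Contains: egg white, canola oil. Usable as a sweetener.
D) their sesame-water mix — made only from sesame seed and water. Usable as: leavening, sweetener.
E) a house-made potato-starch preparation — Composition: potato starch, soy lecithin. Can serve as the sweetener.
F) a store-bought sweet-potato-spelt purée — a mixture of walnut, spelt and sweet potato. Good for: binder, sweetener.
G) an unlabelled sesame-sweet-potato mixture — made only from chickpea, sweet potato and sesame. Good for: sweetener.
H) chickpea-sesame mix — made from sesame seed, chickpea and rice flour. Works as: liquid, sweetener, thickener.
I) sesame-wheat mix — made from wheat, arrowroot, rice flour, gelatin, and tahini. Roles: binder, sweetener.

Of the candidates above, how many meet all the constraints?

4

A: not usable as a sweetener; has oat flour, so not gluten-free — out
B: nothing on the exclusion list — OK
C: has egg white, so not vegan — reject
D: nothing on the exclusion list — valid
E: has soy lecithin, so not soy-free — no
F: has spelt, so not gluten-free; has walnut, so not tree-nut-free — out
G: works as a sweetener, no tree nuts, no soy — OK
H: only rice flour, sesame seed, and chickpea; none excluded — OK
I: has wheat, so not gluten-free; has gelatin, so not vegan — reject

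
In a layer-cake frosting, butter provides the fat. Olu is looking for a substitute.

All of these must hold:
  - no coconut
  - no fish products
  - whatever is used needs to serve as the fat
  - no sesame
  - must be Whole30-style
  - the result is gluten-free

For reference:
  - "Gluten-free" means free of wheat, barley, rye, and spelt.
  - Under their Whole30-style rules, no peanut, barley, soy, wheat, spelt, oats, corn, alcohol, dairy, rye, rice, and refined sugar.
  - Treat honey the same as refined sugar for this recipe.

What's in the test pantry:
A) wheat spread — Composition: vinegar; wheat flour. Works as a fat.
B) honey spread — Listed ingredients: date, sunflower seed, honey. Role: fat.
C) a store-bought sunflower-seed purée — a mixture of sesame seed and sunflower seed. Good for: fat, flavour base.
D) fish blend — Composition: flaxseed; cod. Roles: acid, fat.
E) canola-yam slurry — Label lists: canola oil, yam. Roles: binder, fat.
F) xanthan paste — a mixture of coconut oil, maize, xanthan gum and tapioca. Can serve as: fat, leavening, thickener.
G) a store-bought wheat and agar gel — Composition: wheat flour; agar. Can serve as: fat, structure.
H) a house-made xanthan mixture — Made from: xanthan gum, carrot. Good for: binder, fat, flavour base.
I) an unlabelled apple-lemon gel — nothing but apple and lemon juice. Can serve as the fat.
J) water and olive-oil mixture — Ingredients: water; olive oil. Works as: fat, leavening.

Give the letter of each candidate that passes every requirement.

E, H, I, J

A: has wheat flour, so not gluten-free; has wheat flour, so not Whole30-style — no
B: has honey, so not Whole30-style — out
C: has sesame seed, so not sesame-free — out
D: has cod, so not fish-free — reject
E: all constraints satisfied — OK
F: has maize, so not Whole30-style; has coconut oil, so not coconut-free — reject
G: has wheat flour, so not gluten-free; has wheat flour, so not Whole30-style — out
H: only xanthan gum and carrot; none excluded — keep
I: every rule checks out — OK
J: every rule checks out — OK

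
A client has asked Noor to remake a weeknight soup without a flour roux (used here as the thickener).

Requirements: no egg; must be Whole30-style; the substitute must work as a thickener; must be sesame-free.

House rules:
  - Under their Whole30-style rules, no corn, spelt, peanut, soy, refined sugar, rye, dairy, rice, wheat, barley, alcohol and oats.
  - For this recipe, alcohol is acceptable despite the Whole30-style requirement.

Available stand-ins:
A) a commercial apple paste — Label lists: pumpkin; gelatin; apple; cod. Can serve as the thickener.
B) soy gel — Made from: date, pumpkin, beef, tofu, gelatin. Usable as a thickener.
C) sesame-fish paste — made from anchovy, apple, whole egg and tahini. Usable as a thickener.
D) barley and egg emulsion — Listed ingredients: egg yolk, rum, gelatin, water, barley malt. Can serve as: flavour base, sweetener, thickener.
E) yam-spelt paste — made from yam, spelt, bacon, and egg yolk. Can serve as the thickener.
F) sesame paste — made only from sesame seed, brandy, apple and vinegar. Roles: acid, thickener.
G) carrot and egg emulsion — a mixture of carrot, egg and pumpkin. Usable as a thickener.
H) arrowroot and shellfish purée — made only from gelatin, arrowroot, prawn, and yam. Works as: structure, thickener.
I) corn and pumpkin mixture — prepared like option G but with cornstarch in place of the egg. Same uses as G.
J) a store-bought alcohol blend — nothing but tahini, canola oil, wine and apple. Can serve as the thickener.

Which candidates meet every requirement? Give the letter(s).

A: cod and gelatin etc. — none of it excluded — keep
B: has tofu, so not Whole30-style — reject
C: has tahini, so not sesame-free; has whole egg, so not egg-free — out
D: has barley malt, so not Whole30-style; has egg yolk, so not egg-free — reject
E: has spelt, so not Whole30-style; has egg yolk, so not egg-free — no
F: has sesame seed, so not sesame-free — out
G: has egg, so not egg-free — no
H: gelatin and prawn etc. — none of it excluded — keep
I: has cornstarch, so not Whole30-style — reject
J: has tahini, so not sesame-free — no

A, H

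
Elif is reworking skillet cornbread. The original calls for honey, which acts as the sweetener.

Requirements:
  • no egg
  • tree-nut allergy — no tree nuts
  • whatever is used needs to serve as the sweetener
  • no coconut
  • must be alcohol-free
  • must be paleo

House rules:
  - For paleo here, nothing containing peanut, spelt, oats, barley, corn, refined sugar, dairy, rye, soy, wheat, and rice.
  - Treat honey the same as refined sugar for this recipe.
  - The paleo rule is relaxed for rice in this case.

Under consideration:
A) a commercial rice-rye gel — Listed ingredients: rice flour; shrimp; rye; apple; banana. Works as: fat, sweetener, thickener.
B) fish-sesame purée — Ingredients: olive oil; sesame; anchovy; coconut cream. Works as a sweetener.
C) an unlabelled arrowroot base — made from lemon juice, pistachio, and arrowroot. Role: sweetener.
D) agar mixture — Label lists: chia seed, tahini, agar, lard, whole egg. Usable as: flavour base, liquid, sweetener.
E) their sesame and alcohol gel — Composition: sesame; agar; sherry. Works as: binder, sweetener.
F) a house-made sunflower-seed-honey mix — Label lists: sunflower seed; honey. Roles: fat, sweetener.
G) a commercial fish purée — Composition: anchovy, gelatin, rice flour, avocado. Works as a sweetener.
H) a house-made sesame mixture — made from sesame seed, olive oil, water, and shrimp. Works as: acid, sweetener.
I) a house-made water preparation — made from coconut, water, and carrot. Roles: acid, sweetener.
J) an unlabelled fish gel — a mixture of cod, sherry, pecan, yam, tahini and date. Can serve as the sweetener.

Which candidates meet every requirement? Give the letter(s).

A: has rye, so not paleo — no
B: has coconut cream, so not coconut-free — out
C: has pistachio, so not tree-nut-free — no
D: has whole egg, so not egg-free — reject
E: has sherry, so not alcohol-free — no
F: has honey, so not paleo — no
G: rice is permitted under the paleo carve-out; nothing else excluded — valid
H: every rule checks out — keep
I: has coconut, so not coconut-free — no
J: has pecan, so not tree-nut-free; has sherry, so not alcohol-free — reject

G, H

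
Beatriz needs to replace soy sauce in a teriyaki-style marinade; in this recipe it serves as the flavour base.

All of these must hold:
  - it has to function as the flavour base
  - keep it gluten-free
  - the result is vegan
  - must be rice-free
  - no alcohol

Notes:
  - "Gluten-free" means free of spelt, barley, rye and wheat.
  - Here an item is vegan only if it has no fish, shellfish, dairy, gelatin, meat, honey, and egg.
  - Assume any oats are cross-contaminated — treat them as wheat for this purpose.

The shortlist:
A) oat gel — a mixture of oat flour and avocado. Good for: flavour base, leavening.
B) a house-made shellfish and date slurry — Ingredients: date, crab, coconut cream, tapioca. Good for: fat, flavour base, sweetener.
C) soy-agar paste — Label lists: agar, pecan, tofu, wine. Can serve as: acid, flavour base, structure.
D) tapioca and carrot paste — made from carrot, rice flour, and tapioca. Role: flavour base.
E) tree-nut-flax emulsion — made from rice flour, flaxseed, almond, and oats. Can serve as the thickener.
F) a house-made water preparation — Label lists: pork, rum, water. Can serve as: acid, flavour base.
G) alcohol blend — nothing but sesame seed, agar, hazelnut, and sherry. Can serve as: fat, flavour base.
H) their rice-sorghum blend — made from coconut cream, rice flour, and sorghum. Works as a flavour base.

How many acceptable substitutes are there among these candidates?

0

A: has oat flour, so not gluten-free — no
B: has crab, so not vegan — no
C: has wine, so not alcohol-free — reject
D: has rice flour, so not rice-free — no
E: not usable as a flavour base; has oats, so not gluten-free (and 1 more) — reject
F: has pork, so not vegan; has rum, so not alcohol-free — no
G: has sherry, so not alcohol-free — reject
H: has rice flour, so not rice-free — no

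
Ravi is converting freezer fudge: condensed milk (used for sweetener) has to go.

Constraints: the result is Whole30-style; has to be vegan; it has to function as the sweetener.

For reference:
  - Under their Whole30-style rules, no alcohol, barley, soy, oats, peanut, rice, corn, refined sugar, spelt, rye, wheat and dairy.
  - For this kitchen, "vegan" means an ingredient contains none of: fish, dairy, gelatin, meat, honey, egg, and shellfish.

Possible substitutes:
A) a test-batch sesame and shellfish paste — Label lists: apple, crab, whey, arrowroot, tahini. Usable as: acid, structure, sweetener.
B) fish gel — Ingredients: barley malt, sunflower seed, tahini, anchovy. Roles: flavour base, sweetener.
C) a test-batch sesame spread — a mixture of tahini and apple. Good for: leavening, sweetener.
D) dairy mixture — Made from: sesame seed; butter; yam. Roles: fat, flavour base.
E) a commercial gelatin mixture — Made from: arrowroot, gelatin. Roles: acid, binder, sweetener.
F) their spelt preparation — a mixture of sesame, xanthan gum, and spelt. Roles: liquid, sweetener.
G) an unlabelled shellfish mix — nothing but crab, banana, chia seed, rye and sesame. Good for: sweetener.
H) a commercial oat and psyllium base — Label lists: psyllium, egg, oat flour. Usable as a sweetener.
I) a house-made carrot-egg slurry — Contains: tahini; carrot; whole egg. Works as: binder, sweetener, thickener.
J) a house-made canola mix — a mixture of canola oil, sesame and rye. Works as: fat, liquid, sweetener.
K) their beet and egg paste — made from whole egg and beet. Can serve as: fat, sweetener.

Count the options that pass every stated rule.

1

A: has whey, so not Whole30-style; has whey, so not vegan — reject
B: has barley malt, so not Whole30-style; has anchovy, so not vegan — reject
C: Whole30-style, vegan — valid
D: not usable as a sweetener; has butter, so not Whole30-style (and 1 more) — reject
E: has gelatin, so not vegan — no
F: has spelt, so not Whole30-style — reject
G: has rye, so not Whole30-style; has crab, so not vegan — no
H: has oat flour, so not Whole30-style; has egg, so not vegan — reject
I: has whole egg, so not vegan — reject
J: has rye, so not Whole30-style — reject
K: has whole egg, so not vegan — reject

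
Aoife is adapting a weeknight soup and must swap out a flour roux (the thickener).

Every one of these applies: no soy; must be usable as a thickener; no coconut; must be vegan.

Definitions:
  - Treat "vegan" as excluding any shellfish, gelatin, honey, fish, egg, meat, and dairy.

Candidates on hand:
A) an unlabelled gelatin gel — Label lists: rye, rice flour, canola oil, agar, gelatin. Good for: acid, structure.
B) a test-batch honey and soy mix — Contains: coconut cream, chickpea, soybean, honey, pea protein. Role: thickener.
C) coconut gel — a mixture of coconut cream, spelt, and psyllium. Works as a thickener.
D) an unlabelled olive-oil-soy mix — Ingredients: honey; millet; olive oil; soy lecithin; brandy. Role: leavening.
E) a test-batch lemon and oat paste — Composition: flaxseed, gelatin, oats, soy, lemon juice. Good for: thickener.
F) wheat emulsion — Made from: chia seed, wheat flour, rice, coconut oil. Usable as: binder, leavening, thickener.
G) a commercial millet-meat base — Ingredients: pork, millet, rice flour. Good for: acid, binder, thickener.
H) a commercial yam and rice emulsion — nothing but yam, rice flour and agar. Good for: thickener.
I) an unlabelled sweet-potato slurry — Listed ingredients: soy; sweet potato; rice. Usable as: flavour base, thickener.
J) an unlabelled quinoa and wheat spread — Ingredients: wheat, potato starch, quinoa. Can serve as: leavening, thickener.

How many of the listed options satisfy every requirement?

A: not usable as a thickener; has gelatin, so not vegan — reject
B: has honey, so not vegan; has soybean, so not soy-free (and 1 more) — no
C: has coconut cream, so not coconut-free — no
D: not usable as a thickener; has honey, so not vegan (and 1 more) — out
E: has gelatin, so not vegan; has soy, so not soy-free — out
F: has coconut oil, so not coconut-free — out
G: has pork, so not vegan — reject
H: all constraints satisfied — OK
I: has soy, so not soy-free — out
J: only wheat, potato starch and quinoa; none excluded — valid

2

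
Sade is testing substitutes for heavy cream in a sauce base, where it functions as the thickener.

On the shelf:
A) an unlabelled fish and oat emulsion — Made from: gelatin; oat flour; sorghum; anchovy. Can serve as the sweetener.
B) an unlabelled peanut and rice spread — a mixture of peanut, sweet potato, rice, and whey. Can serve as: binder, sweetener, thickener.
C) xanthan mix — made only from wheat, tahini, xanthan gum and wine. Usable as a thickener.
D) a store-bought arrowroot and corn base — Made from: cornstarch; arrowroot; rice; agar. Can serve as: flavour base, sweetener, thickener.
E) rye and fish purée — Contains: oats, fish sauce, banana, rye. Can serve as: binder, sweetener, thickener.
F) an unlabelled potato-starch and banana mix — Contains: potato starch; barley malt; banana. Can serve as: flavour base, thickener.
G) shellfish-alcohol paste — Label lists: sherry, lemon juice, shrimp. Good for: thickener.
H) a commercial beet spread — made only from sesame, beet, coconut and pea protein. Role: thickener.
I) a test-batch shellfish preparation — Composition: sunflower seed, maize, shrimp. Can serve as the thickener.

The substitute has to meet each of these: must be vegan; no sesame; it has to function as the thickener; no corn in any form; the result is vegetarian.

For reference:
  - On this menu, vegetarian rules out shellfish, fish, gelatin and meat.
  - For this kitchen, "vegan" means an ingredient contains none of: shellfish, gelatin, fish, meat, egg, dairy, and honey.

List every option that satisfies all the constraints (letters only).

F

A: not usable as a thickener; has anchovy, so not vegetarian (and 1 more) — out
B: has whey, so not vegan — no
C: has tahini, so not sesame-free — reject
D: has cornstarch, so not corn-free — no
E: has fish sauce, so not vegetarian; has fish sauce, so not vegan — no
F: only barley malt, potato starch, and banana; none excluded — OK
G: has shrimp, so not vegetarian; has shrimp, so not vegan — out
H: has sesame, so not sesame-free — out
I: has shrimp, so not vegetarian; has shrimp, so not vegan (and 1 more) — reject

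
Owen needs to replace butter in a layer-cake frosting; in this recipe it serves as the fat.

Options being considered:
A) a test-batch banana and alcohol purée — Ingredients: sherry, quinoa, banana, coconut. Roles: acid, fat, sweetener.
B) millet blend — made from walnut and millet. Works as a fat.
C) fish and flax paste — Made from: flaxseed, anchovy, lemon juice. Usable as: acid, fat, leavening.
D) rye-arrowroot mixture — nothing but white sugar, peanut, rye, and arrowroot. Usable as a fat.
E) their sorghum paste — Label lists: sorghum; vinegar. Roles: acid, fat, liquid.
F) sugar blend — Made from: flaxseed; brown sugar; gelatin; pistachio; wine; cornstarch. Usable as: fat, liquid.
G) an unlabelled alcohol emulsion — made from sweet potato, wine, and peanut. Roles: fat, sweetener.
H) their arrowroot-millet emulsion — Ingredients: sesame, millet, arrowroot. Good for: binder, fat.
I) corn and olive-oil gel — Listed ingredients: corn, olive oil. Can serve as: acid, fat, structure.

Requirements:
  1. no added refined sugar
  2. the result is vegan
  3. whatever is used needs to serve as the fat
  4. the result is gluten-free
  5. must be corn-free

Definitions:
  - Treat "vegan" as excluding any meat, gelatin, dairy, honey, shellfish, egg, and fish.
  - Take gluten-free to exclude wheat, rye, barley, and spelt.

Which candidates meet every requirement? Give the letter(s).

A: no corn, gluten-free — keep
B: vegan, gluten-free — valid
C: has anchovy, so not vegan — reject
D: has rye, so not gluten-free; has white sugar, so not no-added-sugar — no
E: only sorghum and vinegar; none excluded — OK
F: has gelatin, so not vegan; has brown sugar, so not no-added-sugar (and 1 more) — no
G: only wine, peanut, and sweet potato; none excluded — keep
H: only sesame, millet, and arrowroot; none excluded — OK
I: has corn, so not corn-free — out

A, B, E, G, H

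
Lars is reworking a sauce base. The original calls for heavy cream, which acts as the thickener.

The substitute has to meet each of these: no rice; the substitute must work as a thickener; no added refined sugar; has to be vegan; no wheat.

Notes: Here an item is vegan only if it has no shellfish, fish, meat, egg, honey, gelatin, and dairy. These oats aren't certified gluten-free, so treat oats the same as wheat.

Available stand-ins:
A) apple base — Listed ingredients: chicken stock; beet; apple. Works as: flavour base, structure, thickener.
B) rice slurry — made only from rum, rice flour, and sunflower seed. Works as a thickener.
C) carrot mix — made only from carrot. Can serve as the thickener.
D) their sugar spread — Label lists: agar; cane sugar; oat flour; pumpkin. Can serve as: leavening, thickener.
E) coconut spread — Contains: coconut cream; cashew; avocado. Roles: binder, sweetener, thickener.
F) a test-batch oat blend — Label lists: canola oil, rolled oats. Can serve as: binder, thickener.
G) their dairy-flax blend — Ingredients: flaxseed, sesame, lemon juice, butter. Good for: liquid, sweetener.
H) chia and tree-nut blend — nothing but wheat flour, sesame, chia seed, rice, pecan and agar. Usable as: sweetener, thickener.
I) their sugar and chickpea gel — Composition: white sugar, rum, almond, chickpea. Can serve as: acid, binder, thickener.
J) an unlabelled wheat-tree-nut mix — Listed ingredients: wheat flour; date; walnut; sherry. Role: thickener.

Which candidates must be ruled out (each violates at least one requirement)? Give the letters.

A: has chicken stock, so not vegan — reject
B: has rice flour, so not rice-free — reject
C: all constraints satisfied — OK
D: has cane sugar, so not no-added-sugar; has oat flour, so not wheat-free — reject
E: nothing on the exclusion list — valid
F: has rolled oats, so not wheat-free — no
G: not usable as a thickener; has butter, so not vegan — reject
H: has rice, so not rice-free; has wheat flour, so not wheat-free — no
I: has white sugar, so not no-added-sugar — out
J: has wheat flour, so not wheat-free — no

A, B, D, F, G, H, I, J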